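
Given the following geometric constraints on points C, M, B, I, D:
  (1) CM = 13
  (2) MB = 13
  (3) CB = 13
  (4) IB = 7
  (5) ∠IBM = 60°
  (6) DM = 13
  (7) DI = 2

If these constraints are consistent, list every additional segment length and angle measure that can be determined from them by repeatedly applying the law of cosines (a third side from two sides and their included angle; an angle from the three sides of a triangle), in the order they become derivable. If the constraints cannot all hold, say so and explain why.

The constraints are consistent. Derivable facts, in order:
After 1 step:
- MI = √127
- ∠BCM = 60°
- ∠BMC = 60°
- ∠CBM = 60°
After 2 steps:
- ∠BIM = 87.46°
- ∠BMI = 32.54°
- ∠DIM = 147.46°
- ∠DMI = 4.75°
- ∠IDM = 27.8°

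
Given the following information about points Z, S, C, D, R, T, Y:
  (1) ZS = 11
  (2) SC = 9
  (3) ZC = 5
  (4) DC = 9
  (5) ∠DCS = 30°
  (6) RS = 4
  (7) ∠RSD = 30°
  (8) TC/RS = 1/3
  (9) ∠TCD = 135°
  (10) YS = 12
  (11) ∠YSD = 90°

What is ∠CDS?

Step 1: By the law of cosines on triangle DCS: DS² = 9² + 9² − 2·9·9·cos(30°) = 21.7, so DS ≈ 4.66.
Step 2: By the inverse law of cosines on triangle CDS: cos(∠CDS) = (9² + 4.66² − 9²) / (2·9·4.66) = 21.7/83.86 = 0.2588, so ∠CDS = 75°.

Therefore, the measure of angle ∠CDS = 75°.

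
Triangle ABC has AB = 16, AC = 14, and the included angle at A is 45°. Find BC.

By the law of cosines: BC^2 = AB^2 + AC^2 - 2*AB*AC*cos(A)
BC^2 = 16^2 + 14^2 - 2*16*14*cos(45°)
BC^2 = 256 + 196 - 448*(sqrt(2)/2)
BC^2 = 452 - 224*sqrt(2)
BC = 2*sqrt(113 - 56*sqrt(2))

2*sqrt(113 - 56*sqrt(2))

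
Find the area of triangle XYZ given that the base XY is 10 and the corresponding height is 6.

Area = (1/2)(10)(6) = 30

30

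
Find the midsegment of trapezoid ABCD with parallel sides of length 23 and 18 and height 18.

midsegment = (23 + 18) / 2 = 41 / 2 = 41/2

41/2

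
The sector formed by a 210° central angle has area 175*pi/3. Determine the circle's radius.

The sector covers 210°/360° = 7/12 of the full circle.
Full circle area = 175*pi/3 / 7/12 = 100*pi.
Since full area = πr², we get r² = 100*pi/π = 100, so r = 10.

10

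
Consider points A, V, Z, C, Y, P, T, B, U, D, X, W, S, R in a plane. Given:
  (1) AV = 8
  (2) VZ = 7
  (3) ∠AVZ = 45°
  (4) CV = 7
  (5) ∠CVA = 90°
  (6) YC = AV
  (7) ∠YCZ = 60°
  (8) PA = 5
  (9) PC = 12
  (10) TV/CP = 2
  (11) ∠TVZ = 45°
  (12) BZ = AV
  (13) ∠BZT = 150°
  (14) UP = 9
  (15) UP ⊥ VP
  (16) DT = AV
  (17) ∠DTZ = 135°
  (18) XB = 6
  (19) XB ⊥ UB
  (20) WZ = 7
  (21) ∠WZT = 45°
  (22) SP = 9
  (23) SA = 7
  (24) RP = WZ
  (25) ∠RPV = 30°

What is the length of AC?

Step 1: By the law of cosines on triangle AVC: AC² = 8² + 7² − 2·8·7·cos(90°) = 113, so AC = √113.

Therefore, the length of AC = √113.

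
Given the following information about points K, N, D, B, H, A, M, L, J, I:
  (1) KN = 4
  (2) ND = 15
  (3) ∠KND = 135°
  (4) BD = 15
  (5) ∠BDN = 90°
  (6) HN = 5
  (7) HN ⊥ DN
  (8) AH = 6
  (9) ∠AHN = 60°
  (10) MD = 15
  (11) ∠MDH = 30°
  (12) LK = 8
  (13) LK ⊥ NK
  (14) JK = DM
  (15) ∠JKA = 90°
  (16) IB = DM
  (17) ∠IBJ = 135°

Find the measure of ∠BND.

Step 1: By the law of cosines on triangle NDB: NB² = 15² + 15² − 2·15·15·cos(90°) = 450, so NB = 15·√2.
Step 2: By the inverse law of cosines on triangle BND: cos(∠BND) = ((15·√2)² + 15² − 15²) / (2·15·√2·15) = 450/636.4 = 0.7071, so ∠BND = 45°.

Therefore, the measure of angle ∠BND = 45°.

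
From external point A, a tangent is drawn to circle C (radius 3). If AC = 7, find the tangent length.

The tangent, radius, and line from the external point to the center form a right triangle.
The right angle is where the tangent meets the radius.
By the Pythagorean theorem: tangent² + 3² = 7²
tangent² = 49 - 9 = 40
tangent = 2*sqrt(10)

2*sqrt(10)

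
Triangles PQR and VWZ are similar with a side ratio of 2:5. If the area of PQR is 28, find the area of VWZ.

Area ratio = (2/5)^2 = 4/25. Area of VWZ = 28 * 25/4 = 175.

175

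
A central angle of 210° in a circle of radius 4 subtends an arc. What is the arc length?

The full circumference is 2πr = 2π(4) = 8*pi.
The arc spans 210° out of 360°, which is a fraction of 7/12.
Arc length = 8*pi × 7/12 = 14*pi/3.

14*pi/3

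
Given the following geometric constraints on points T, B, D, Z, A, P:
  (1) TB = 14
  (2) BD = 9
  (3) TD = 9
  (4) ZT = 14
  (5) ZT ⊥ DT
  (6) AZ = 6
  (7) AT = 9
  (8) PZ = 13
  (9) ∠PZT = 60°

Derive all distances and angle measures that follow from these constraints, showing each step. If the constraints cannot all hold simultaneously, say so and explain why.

The constraints are consistent.

Step 1: From TZ = 14, ZP = 13, and ∠TZP = 60°, by the law of cosines:
  TP² = TZ² + ZP² - 2·TZ·ZP·cos(60°) = 196 + 169 - 182 = 183
  TP = √183

Step 2: From DT = 9, TZ = 14, and ∠DTZ = 90°, by the law of cosines:
  DZ² = DT² + TZ² - 2·DT·TZ·cos(90°) = 81 + 196 - 0 = 277
  DZ ≈ 16.64

Step 3: From TA = 9, TZ = 14, AZ = 6, by the inverse law of cosines:
  cos(∠ATZ) = (TA² + TZ² - AZ²) / (2·TA·TZ)
  ∠ATZ = 16.99°

Step 4: From TB = 14, TD = 9, BD = 9, by the inverse law of cosines:
  cos(∠BTD) = (TB² + TD² - BD²) / (2·TB·TD)
  ∠BTD = 38.94°

Step 5: From BD = 9, BT = 14, DT = 9, by the inverse law of cosines:
  cos(∠DBT) = (BD² + BT² - DT²) / (2·BD·BT)
  ∠DBT = 38.94°

Step 6: From DB = 9, DT = 9, BT = 14, by the inverse law of cosines:
  cos(∠BDT) = (DB² + DT² - BT²) / (2·DB·DT)
  ∠BDT = 102.12°

Step 7: From ZA = 6, ZT = 14, AT = 9, by the inverse law of cosines:
  cos(∠AZT) = (ZA² + ZT² - AT²) / (2·ZA·ZT)
  ∠AZT = 26°

Step 8: From AT = 9, AZ = 6, TZ = 14, by the inverse law of cosines:
  cos(∠TAZ) = (AT² + AZ² - TZ²) / (2·AT·AZ)
  ∠TAZ = 137.01°

Step 9: From TP = √183, TZ = 14, PZ = 13, by the inverse law of cosines:
  cos(∠PTZ) = (TP² + TZ² - PZ²) / (2·TP·TZ)
  ∠PTZ = 56.33°

Step 10: From DT = 9, DZ = 16.64, TZ = 14, by the inverse law of cosines:
  cos(∠TDZ) = (DT² + DZ² - TZ²) / (2·DT·DZ)
  ∠TDZ = 57.26°

Step 11: From ZD = 16.64, ZT = 14, DT = 9, by the inverse law of cosines:
  cos(∠DZT) = (ZD² + ZT² - DT²) / (2·ZD·ZT)
  ∠DZT = 32.74°

Step 12: From PT = √183, PZ = 13, TZ = 14, by the inverse law of cosines:
  cos(∠TPZ) = (PT² + PZ² - TZ²) / (2·PT·PZ)
  ∠TPZ = 63.67°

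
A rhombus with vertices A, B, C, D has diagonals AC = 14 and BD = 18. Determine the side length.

In a rhombus, the diagonals bisect each other perpendicularly, creating four congruent right triangles.
Each triangle has legs 7 (half of 14) and 9 (half of 18).
The hypotenuse of each right triangle is a side of the rhombus:
side = sqrt(7^2 + 9^2) = sqrt(130)

sqrt(130)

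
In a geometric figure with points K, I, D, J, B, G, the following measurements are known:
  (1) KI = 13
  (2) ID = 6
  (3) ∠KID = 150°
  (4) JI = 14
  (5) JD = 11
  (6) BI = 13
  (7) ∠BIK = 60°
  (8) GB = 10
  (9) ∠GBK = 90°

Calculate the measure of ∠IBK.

Step 1: By the law of cosines on triangle BIK: BK² = 13² + 13² − 2·13·13·cos(60°) = 169, so BK = 13.
Step 2: By the inverse law of cosines on triangle IBK: cos(∠IBK) = (13² + 13² − 13²) / (2·13·13) = 169/338 = 0.5, so ∠IBK = 60°.

Therefore, the measure of angle ∠IBK = 60°.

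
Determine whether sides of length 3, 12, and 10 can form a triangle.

Yes.
The triangle inequality requires that the sum of any two sides exceeds the third.
Here 3 + 10 = 13 > 12, so the condition is met.

Yes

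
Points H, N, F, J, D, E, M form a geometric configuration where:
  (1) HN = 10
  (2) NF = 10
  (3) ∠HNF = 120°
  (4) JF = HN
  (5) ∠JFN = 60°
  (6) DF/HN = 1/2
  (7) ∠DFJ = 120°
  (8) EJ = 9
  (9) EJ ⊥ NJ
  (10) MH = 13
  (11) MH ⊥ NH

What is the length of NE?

From the given relations: JF = HN = 10.
Step 1: By the law of cosines on triangle JFN: JN² = 10² + 10² − 2·10·10·cos(60°) = 100, so JN = 10.
Step 2: By the law of cosines on triangle NJE: NE² = 10² + 9² − 2·10·9·cos(90°) = 181, so NE = √181.

Therefore, the length of NE = √181.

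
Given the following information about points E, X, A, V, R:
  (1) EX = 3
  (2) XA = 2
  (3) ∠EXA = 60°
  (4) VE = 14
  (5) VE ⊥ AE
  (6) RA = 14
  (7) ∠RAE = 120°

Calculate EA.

Step 1: By the law of cosines on triangle EXA: EA² = 3² + 2² − 2·3·2·cos(60°) = 7, so EA = √7.

Therefore, the length of EA = √7.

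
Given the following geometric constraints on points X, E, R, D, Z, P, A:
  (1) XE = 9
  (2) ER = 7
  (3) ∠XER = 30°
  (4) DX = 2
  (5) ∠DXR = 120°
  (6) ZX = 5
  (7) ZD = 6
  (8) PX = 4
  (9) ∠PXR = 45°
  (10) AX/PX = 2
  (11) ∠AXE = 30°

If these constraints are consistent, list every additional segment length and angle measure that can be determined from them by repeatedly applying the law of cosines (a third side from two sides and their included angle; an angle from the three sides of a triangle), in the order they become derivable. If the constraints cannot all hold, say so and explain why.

The constraints are consistent. Derivable facts, in order:
After 1 step:
- EA ≈ 4.5
- XR ≈ 4.57
- ∠DXZ = 110.49°
- ∠DZX = 18.19°
- ∠XDZ = 51.32°
After 2 steps:
- RD ≈ 5.83
- RP ≈ 3.32
- ∠AEX = 62.62°
- ∠EAX = 87.38°
- ∠ERX = 100.01°
- ∠EXR = 49.99°
After 3 steps:
- ∠DRX = 17.27°
- ∠PRX = 58.38°
- ∠RDX = 42.73°
- ∠RPX = 76.62°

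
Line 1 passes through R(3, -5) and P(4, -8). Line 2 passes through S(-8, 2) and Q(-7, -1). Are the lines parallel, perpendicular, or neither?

Slope of line 1: m1 = (-8 - -5)/(4 - 3) = -3/1 = -3
Slope of line 2: m2 = (-1 - 2)/(-7 - -8) = -3/1 = -3
Two lines are parallel if and only if they have equal slopes (or both are vertical).
Here m1 = m2 = -3, confirming the lines are parallel.

Parallel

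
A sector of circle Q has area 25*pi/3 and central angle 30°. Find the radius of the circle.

The sector covers 30°/360° = 1/12 of the full circle.
Full circle area = 25*pi/3 / 1/12 = 100*pi.
Since full area = πr², we get r² = 100*pi/π = 100, so r = 10.

10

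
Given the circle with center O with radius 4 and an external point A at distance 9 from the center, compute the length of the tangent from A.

The tangent, radius, and line from the external point to the center form a right triangle.
The right angle is where the tangent meets the radius.
By the Pythagorean theorem: tangent² + 4² = 9²
tangent² = 81 - 16 = 65
tangent = sqrt(65)

sqrt(65)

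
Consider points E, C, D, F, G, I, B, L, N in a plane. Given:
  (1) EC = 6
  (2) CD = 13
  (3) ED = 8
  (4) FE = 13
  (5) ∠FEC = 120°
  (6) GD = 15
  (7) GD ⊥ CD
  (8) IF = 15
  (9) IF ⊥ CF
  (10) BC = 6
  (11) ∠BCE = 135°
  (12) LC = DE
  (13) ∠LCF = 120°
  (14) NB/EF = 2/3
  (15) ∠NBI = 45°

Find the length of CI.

Step 1: By the law of cosines on triangle FEC: FC² = 13² + 6² − 2·13·6·cos(120°) = 283, so FC ≈ 16.82.
Step 2: By the law of cosines on triangle CFI: CI² = 16.82² + 15² − 2·16.82·15·cos(90°) = 508, so CI = 2·√127.

Therefore, the length of CI = 2·√127.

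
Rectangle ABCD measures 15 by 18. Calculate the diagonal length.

A rectangle's diagonal splits it into two right triangles, with the diagonal as the hypotenuse.
By the Pythagorean theorem, d^2 = 15^2 + 18^2 = 549.
Therefore d = sqrt(549) = 3*sqrt(61).

3*sqrt(61)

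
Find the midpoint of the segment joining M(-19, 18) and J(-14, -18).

The midpoint is the point halfway along the segment.
Move half the horizontal distance: -19 + (-14 - -19)/2 = -19 + 5/2 = -33/2
Move half the vertical distance: 18 + (-18 - 18)/2 = 18 + -36/2 = 0
Midpoint = (-33/2, 0)

(-33/2, 0)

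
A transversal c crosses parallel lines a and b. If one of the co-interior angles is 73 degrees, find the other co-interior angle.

Co-interior angles sum to 180: 180 - 73 = 107 degrees.

107 degrees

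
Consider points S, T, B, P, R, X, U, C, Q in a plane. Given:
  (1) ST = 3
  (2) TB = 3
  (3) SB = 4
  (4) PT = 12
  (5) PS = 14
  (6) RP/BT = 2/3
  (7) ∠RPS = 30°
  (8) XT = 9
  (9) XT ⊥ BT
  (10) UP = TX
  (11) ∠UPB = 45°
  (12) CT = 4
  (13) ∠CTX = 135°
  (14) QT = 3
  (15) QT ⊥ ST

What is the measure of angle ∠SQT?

Step 1: By the law of cosines on triangle QTS: QS² = 3² + 3² − 2·3·3·cos(90°) = 18, so QS = 3·√2.
Step 2: By the inverse law of cosines on triangle SQT: cos(∠SQT) = ((3·√2)² + 3² − 3²) / (2·3·√2·3) = 18/25.46 = 0.7071, so ∠SQT = 45°.

Therefore, the measure of angle ∠SQT = 45°.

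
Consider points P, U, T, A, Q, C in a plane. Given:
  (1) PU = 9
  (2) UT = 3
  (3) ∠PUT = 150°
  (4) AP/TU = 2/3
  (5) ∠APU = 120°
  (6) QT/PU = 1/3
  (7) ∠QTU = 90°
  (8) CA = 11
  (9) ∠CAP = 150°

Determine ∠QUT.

From the given relations: QT = 1/3·PU = 1/3·9 = 3.
Step 1: By the law of cosines on triangle UTQ: UQ² = 3² + 3² − 2·3·3·cos(90°) = 18, so UQ = 3·√2.
Step 2: By the inverse law of cosines on triangle QUT: cos(∠QUT) = ((3·√2)² + 3² − 3²) / (2·3·√2·3) = 18/25.46 = 0.7071, so ∠QUT = 45°.

Therefore, the measure of angle ∠QUT = 45°.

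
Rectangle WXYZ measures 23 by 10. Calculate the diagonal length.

A rectangle's diagonal splits it into two right triangles, with the diagonal as the hypotenuse.
By the Pythagorean theorem, d^2 = 23^2 + 10^2 = 629.
Therefore d = sqrt(629).

sqrt(629)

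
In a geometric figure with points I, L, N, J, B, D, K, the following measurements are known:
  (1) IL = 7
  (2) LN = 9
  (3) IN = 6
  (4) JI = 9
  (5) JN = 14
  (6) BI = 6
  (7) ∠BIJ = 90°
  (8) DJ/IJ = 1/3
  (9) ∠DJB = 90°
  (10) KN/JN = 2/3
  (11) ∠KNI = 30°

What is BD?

From the given relations: DJ = 1/3·IJ = 1/3·9 = 3.
Step 1: By the law of cosines on triangle BIJ: BJ² = 6² + 9² − 2·6·9·cos(90°) = 117, so BJ = 3·√13.
Step 2: By the law of cosines on triangle BJD: BD² = (3·√13)² + 3² − 2·3·√13·3·cos(90°) = 126, so BD = 3·√14.

Therefore, the length of BD = 3·√14.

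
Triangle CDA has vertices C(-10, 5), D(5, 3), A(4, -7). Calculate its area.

The Shoelace formula computes the area from vertex coordinates by summing cross products.
For vertices (-10,5), (5,3), (4,-7):
Signed sum = -10*3 - 5*5 + 5*-7 - 4*3 + 4*5 - -10*-7
= -55 + -47 + -50 = -152
Area = (1/2)|-152| = 76.

76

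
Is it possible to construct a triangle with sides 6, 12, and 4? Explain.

No.
The triangle inequality is violated: 6 + 4 = 10 ≤ 12.
These lengths cannot form a triangle.

No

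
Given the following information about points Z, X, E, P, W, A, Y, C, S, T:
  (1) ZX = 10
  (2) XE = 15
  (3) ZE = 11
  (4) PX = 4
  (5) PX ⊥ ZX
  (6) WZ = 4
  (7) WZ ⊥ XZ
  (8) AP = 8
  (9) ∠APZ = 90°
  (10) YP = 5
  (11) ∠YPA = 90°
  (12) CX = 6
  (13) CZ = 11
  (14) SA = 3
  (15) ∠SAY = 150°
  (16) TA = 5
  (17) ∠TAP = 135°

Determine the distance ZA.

Step 1: By the law of cosines on triangle ZXP: ZP² = 10² + 4² − 2·10·4·cos(90°) = 116, so ZP = 2·√29.
Step 2: By the law of cosines on triangle ZPA: ZA² = (2·√29)² + 8² − 2·2·√29·8·cos(90°) = 180, so ZA = 6·√5.

Therefore, the length of ZA = 6·√5.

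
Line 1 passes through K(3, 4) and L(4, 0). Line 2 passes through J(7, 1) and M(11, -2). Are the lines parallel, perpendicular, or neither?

Slope of line 1: m1 = (0 - 4)/(4 - 3) = -4/1 = -4
Slope of line 2: m2 = (-2 - 1)/(11 - 7) = -3/4 = -3/4
m1 != m2 and m1*m2 = 3 != -1. Neither.

Neither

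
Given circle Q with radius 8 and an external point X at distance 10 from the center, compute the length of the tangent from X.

The tangent, radius, and line from the external point to the center form a right triangle.
The right angle is where the tangent meets the radius.
By the Pythagorean theorem: tangent² + 8² = 10²
tangent² = 100 - 64 = 36
tangent = 6

6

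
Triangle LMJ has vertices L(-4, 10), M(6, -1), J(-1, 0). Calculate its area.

Shoelace: Area = (1/2)|-4(-1-0) + 6(0-10) + -1(10--1)| = (1/2)(67) = 67/2

67/2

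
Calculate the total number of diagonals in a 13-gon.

The number of diagonals in an n-gon is n(n - 3)/2.
For n = 13: 13(13 - 3)/2 = 13 × 10 / 2 = 65.

65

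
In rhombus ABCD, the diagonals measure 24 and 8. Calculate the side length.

The diagonals of a rhombus bisect each other at right angles.
Half-diagonals: 24/2 = 12 and 8/2 = 4
side = sqrt(12^2 + 4^2)
side = sqrt(144 + 16)
side = sqrt(160) = 4*sqrt(10)

4*sqrt(10)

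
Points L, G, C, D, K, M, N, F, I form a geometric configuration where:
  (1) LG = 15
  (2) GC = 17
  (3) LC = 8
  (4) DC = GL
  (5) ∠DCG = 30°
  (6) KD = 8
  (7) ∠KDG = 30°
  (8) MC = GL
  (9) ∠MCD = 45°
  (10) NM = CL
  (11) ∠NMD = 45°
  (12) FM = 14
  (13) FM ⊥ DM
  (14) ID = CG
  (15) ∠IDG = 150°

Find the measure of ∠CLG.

Step 1: By the inverse law of cosines on triangle CLG: cos(∠CLG) = (8² + 15² − 17²) / (2·8·15) = 0/240 = 0, so ∠CLG = 90°.

Therefore, the measure of angle ∠CLG = 90°.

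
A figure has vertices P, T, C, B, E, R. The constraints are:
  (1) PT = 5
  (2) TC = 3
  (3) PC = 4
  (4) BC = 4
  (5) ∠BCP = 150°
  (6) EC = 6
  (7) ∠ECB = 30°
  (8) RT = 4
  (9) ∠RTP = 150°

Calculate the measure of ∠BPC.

Step 1: By the law of cosines on triangle PCB: PB² = 4² + 4² − 2·4·4·cos(150°) = 59.71, so PB ≈ 7.73.
Step 2: By the inverse law of cosines on triangle BPC: cos(∠BPC) = (7.73² + 4² − 4²) / (2·7.73·4) = 59.71/61.82 = 0.9659, so ∠BPC = 15°.

Therefore, the measure of angle ∠BPC = 15°.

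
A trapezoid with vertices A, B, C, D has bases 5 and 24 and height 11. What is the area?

Area of a trapezoid = (base1 + base2) * height / 2
Area = (5 + 24) * 11 / 2
Area = 29 * 11 / 2
Area = 319 / 2
Area = 319/2

319/2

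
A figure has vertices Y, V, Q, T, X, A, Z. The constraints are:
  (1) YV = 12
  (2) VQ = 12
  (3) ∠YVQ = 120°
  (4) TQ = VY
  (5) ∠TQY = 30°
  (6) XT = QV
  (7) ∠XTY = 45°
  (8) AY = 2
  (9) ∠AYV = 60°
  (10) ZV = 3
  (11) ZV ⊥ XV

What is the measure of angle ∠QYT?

From the given relations: TQ = VY = 12.
Step 1: By the law of cosines on triangle YVQ: YQ² = 12² + 12² − 2·12·12·cos(120°) = 432, so YQ = 12·√3.
Step 2: By the law of cosines on triangle YQT: YT² = (12·√3)² + 12² − 2·12·√3·12·cos(30°) = 144, so YT = 12.
Step 3: By the inverse law of cosines on triangle QYT: cos(∠QYT) = ((12·√3)² + 12² − 12²) / (2·12·√3·12) = 432/498.83 = 0.866, so ∠QYT = 30°.

Therefore, the measure of angle ∠QYT = 30°.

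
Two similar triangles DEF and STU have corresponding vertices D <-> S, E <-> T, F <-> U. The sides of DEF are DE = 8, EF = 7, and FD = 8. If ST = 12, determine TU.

Similar triangles have proportional sides. Setting up the proportion:
ST / DE = TU / EF
12 / 8 = TU / 7
TU = 7 * 12 / 8 = 21/2.

21/2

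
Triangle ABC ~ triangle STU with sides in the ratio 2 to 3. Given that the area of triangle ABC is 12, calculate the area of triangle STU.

For similar figures, the area ratio equals the square of the side ratio.
Side ratio (ABC to STU) = 2:3, so area ratio = 2^2:3^2 = 4:9.
If the area of ABC is 12, then the area of STU = 12 * (9/4) = 27.

27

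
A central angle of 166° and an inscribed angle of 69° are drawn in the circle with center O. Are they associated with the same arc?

By the inscribed angle theorem, the inscribed angle for a central angle of 166° should be 166° / 2 = 83°.
The given inscribed angle is 69°, which does not equal 83°.
Therefore, no, they do not correspond to the same arc.

No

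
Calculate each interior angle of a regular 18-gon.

Each interior angle of a regular n-gon is (n - 2) * 180 / n.
For n = 18: (18 - 2) * 180 / 18 = 2880/18 = 160 degrees.

160 degrees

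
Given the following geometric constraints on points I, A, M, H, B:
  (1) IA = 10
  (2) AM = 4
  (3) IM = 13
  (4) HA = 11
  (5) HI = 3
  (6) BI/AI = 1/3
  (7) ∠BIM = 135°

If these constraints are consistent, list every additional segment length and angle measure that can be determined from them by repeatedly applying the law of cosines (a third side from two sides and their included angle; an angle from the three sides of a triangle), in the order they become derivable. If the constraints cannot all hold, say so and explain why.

The constraints are consistent. Derivable facts, in order:
After 1 step:
- MB ≈ 15.54
- ∠AHI = 62.96°
- ∠AIH = 101.54°
- ∠AIM = 13.33°
- ∠AMI = 35.18°
- ∠HAI = 15.5°
- ∠IAM = 131.49°
After 2 steps:
- ∠BMI = 8.73°
- ∠IBM = 36.27°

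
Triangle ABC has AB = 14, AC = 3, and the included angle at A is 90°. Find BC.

Since angle A = 90°, this is a right triangle and the law of cosines reduces to the Pythagorean theorem.
BC^2 = 14^2 + 3^2 = 205
BC = sqrt(205)

sqrt(205)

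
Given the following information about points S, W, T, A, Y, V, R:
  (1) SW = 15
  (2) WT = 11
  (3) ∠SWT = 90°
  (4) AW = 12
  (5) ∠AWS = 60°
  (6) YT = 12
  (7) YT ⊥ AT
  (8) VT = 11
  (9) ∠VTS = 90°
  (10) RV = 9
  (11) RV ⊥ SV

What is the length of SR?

Step 1: By the law of cosines on triangle SWT: ST² = 15² + 11² − 2·15·11·cos(90°) = 346, so ST ≈ 18.6.
Step 2: By the law of cosines on triangle STV: SV² = 18.6² + 11² − 2·18.6·11·cos(90°) = 467, so SV ≈ 21.61.
Step 3: By the law of cosines on triangle SVR: SR² = 21.61² + 9² − 2·21.61·9·cos(90°) = 548, so SR = 2·√137.

Therefore, the length of SR = 2·√137.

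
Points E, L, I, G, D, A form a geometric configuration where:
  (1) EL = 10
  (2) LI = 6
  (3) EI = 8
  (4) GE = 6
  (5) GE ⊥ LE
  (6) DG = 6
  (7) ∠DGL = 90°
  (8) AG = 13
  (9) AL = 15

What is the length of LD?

Step 1: By the law of cosines on triangle LEG: LG² = 10² + 6² − 2·10·6·cos(90°) = 136, so LG = 2·√34.
Step 2: By the law of cosines on triangle LGD: LD² = (2·√34)² + 6² − 2·2·√34·6·cos(90°) = 172, so LD = 2·√43.

Therefore, the length of LD = 2·√43.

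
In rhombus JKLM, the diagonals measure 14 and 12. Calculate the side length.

Half-diagonals are 7 and 6. side = sqrt(7^2 + 6^2) = sqrt(85)

sqrt(85)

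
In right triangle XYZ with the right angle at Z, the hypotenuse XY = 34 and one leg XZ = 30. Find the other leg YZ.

YZ = sqrt(34^2 - 30^2) = sqrt(256) = 16

16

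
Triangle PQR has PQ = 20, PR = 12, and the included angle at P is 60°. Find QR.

By the law of cosines: QR^2 = PQ^2 + PR^2 - 2*PQ*PR*cos(P)
QR^2 = 20^2 + 12^2 - 2*20*12*cos(60°)
QR^2 = 400 + 144 - 480*(1/2)
QR^2 = 304
QR = 4*sqrt(19)

4*sqrt(19)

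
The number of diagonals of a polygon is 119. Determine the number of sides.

Using d = n(n - 3)/2, we solve 119 = n(n - 3)/2.
So n(n - 3) = 238.
Testing n = 17: 17 * 14 = 238 = 238. Correct.
The polygon has 17 sides.

17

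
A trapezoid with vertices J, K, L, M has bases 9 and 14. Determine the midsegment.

The midsegment (median) of a trapezoid connects the midpoints of the non-parallel sides.
Its length is the average of the two bases: (9 + 14) / 2 = 23/2.

23/2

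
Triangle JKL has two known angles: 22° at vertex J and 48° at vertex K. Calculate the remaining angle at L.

By the triangle angle sum property, the three interior angles of any triangle add up to 180°.
We know angle J = 22° and angle K = 48°, so their sum is 70°.
Therefore angle L = 180° - 70° = 110°.

110 degrees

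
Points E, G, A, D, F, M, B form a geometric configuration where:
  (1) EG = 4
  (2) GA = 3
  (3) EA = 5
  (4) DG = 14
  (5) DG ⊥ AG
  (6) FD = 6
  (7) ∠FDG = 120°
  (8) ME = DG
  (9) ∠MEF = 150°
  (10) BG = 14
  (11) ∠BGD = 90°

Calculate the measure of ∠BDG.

Step 1: By the law of cosines on triangle DGB: DB² = 14² + 14² − 2·14·14·cos(90°) = 392, so DB = 14·√2.
Step 2: By the inverse law of cosines on triangle BDG: cos(∠BDG) = ((14·√2)² + 14² − 14²) / (2·14·√2·14) = 392/554.37 = 0.7071, so ∠BDG = 45°.

Therefore, the measure of angle ∠BDG = 45°.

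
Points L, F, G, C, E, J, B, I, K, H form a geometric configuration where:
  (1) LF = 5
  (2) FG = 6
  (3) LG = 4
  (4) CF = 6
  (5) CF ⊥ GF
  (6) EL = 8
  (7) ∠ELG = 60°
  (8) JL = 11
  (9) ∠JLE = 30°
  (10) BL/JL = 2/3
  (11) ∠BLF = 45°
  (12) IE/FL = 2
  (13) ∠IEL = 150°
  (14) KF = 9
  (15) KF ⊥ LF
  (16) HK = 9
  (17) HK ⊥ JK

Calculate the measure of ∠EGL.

Step 1: By the law of cosines on triangle GLE: GE² = 4² + 8² − 2·4·8·cos(60°) = 48, so GE = 4·√3.
Step 2: By the inverse law of cosines on triangle EGL: cos(∠EGL) = ((4·√3)² + 4² − 8²) / (2·4·√3·4) = 0/55.43 = 0, so ∠EGL = 90°.

Therefore, the measure of angle ∠EGL = 90°.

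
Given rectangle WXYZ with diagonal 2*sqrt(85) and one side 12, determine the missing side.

Using the Pythagorean theorem: d^2 = a^2 + b^2
b^2 = d^2 - a^2
b^2 = 340 - 144
b^2 = 196
b = sqrt(196) = 14

14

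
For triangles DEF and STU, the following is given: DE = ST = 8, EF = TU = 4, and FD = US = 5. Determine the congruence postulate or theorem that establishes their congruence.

The given information matches SSS: All three pairs of corresponding sides are equal (Side-Side-Side).

SSS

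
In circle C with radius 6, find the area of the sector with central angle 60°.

Sector area = πr² × θ/360
= π × 6² × 1/6
= π × 36 × 1/6
= 6*pi

6*pi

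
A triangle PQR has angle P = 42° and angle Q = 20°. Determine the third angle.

The interior angles sum to 180°: angle R = 180 - 42 - 20 = 118°.
The triangle is obtuse (angles 42°, 20°, 118°).

118 degrees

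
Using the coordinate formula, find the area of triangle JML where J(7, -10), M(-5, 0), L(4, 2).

The Shoelace formula computes the area from vertex coordinates by summing cross products.
For vertices (7,-10), (-5,0), (4,2):
Signed sum = 7*0 - -5*-10 + -5*2 - 4*0 + 4*-10 - 7*2
= -50 + -10 + -54 = -114
Area = (1/2)|-114| = 57.

57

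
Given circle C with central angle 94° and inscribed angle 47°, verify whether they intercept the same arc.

By the inscribed angle theorem, if both angles subtend the same arc, the inscribed angle must be half the central angle.
Half of 94° = 47°, which equals the given inscribed angle of 47°.
Therefore, yes, they correspond to the same arc.

Yes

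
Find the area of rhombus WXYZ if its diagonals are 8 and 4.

Area = (8 * 4) / 2 = 32 / 2 = 16

16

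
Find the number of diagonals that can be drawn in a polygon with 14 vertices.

Each of the 14 vertices connects to 11 non-adjacent vertices via diagonals.
Total connections = 14 × 11 = 154, but each diagonal is counted twice.
Number of diagonals = 154 / 2 = 77.

77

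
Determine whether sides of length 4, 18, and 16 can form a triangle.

For three segments to close into a triangle, no single side can be as long as the other two combined.
The longest side is 18, and 4 + 16 = 20 > 18.
A triangle can be formed.

Yes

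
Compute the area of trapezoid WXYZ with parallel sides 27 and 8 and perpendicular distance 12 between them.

Area of a trapezoid = (base1 + base2) * height / 2
Area = (27 + 8) * 12 / 2
Area = 35 * 12 / 2
Area = 420 / 2
Area = 210

210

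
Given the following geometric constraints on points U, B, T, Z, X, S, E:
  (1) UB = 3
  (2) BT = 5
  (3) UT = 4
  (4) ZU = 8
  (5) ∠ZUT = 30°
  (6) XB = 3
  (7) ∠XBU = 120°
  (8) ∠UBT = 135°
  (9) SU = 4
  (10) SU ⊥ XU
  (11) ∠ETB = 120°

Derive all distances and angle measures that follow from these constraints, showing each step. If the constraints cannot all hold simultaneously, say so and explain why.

These constraints are not satisfiable: (1), (2) and (3) fix all three sides of triangle UBT, so by the law of cosines cos(∠UBT) = (3² + 5² − 4²) / (2·3·5) = 0.6000, i.e. ∠UBT ≈ 53.13°, which contradicts (8) ∠UBT = 135°. No planar figure meets all of them, so nothing further can be derived.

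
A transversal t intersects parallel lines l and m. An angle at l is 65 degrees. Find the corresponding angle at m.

Corresponding angles are equal: 65 degrees.

65 degrees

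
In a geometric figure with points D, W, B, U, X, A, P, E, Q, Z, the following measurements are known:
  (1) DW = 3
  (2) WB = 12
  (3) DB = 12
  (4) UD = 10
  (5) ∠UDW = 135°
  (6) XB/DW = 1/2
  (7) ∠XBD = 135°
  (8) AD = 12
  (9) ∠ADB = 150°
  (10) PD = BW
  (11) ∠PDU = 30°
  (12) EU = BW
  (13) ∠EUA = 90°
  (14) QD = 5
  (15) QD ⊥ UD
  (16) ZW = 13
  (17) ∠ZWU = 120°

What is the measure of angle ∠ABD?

Step 1: By the law of cosines on triangle BDA: BA² = 12² + 12² − 2·12·12·cos(150°) = 537.42, so BA ≈ 23.18.
Step 2: By the inverse law of cosines on triangle ABD: cos(∠ABD) = (23.18² + 12² − 12²) / (2·23.18·12) = 537.42/556.37 = 0.9659, so ∠ABD = 15°.

Therefore, the measure of angle ∠ABD = 15°.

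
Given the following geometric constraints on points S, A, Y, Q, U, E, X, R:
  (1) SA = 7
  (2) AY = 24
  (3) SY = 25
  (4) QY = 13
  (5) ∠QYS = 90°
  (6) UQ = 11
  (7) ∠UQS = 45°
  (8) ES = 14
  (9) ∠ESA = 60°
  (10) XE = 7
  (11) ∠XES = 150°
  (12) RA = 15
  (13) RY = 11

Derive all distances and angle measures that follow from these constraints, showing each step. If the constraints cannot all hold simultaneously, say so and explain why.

The constraints are consistent.

Step 1: From SY = 25, YQ = 13, and ∠SYQ = 90°, by the law of cosines:
  SQ² = SY² + YQ² - 2·SY·YQ·cos(90°) = 625 + 169 - 0 = 794
  SQ ≈ 28.18

Step 2: From SE = 14, EX = 7, and ∠SEX = 150°, by the law of cosines:
  SX² = SE² + EX² - 2·SE·EX·cos(150°) = 196 + 49 + 169.7 = 414.7
  SX ≈ 20.37

Step 3: From AS = 7, SE = 14, and ∠ASE = 60°, by the law of cosines:
  AE² = AS² + SE² - 2·AS·SE·cos(60°) = 49 + 196 - 98 = 147
  AE = 7·√3

Step 4: From SA = 7, SY = 25, AY = 24, by the inverse law of cosines:
  cos(∠ASY) = (SA² + SY² - AY²) / (2·SA·SY)
  ∠ASY = 73.74°

Step 5: From AR = 15, AY = 24, RY = 11, by the inverse law of cosines:
  cos(∠RAY) = (AR² + AY² - RY²) / (2·AR·AY)
  ∠RAY = 19.19°

Step 6: From AS = 7, AY = 24, SY = 25, by the inverse law of cosines:
  cos(∠SAY) = (AS² + AY² - SY²) / (2·AS·AY)
  ∠SAY = 90°

Step 7: From YA = 24, YR = 11, AR = 15, by the inverse law of cosines:
  cos(∠AYR) = (YA² + YR² - AR²) / (2·YA·YR)
  ∠AYR = 26.63°

Step 8: From YA = 24, YS = 25, AS = 7, by the inverse law of cosines:
  cos(∠AYS) = (YA² + YS² - AS²) / (2·YA·YS)
  ∠AYS = 16.26°

Step 9: From RA = 15, RY = 11, AY = 24, by the inverse law of cosines:
  cos(∠ARY) = (RA² + RY² - AY²) / (2·RA·RY)
  ∠ARY = 134.18°

Step 10: From SQ = 28.18, QU = 11, and ∠SQU = 45°, by the law of cosines:
  SU² = SQ² + QU² - 2·SQ·QU·cos(45°) = 794 + 121 - 438.3 = 476.7
  SU ≈ 21.83

Step 11: From SE = 14, SX = 20.37, EX = 7, by the inverse law of cosines:
  cos(∠ESX) = (SE² + SX² - EX²) / (2·SE·SX)
  ∠ESX = 9.9°

Step 12: From SQ = 28.18, SY = 25, QY = 13, by the inverse law of cosines:
  cos(∠QSY) = (SQ² + SY² - QY²) / (2·SQ·SY)
  ∠QSY = 27.47°

Step 13: From AE = 7·√3, AS = 7, ES = 14, by the inverse law of cosines:
  cos(∠EAS) = (AE² + AS² - ES²) / (2·AE·AS)
  ∠EAS = 90°

Step 14: From QS = 28.18, QY = 13, SY = 25, by the inverse law of cosines:
  cos(∠SQY) = (QS² + QY² - SY²) / (2·QS·QY)
  ∠SQY = 62.53°

Step 15: From EA = 7·√3, ES = 14, AS = 7, by the inverse law of cosines:
  cos(∠AES) = (EA² + ES² - AS²) / (2·EA·ES)
  ∠AES = 30°

Step 16: From XE = 7, XS = 20.37, ES = 14, by the inverse law of cosines:
  cos(∠EXS) = (XE² + XS² - ES²) / (2·XE·XS)
  ∠EXS = 20.1°

Step 17: From SQ = 28.18, SU = 21.83, QU = 11, by the inverse law of cosines:
  cos(∠QSU) = (SQ² + SU² - QU²) / (2·SQ·SU)
  ∠QSU = 20.87°

Step 18: From UQ = 11, US = 21.83, QS = 28.18, by the inverse law of cosines:
  cos(∠QUS) = (UQ² + US² - QS²) / (2·UQ·US)
  ∠QUS = 114.13°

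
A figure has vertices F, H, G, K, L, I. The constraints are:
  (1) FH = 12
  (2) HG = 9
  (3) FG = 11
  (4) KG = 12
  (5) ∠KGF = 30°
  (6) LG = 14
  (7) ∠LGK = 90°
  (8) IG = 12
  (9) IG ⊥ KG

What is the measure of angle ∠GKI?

Step 1: By the law of cosines on triangle KGI: KI² = 12² + 12² − 2·12·12·cos(90°) = 288, so KI = 12·√2.
Step 2: By the inverse law of cosines on triangle GKI: cos(∠GKI) = (12² + (12·√2)² − 12²) / (2·12·12·√2) = 288/407.29 = 0.7071, so ∠GKI = 45°.

Therefore, the measure of angle ∠GKI = 45°.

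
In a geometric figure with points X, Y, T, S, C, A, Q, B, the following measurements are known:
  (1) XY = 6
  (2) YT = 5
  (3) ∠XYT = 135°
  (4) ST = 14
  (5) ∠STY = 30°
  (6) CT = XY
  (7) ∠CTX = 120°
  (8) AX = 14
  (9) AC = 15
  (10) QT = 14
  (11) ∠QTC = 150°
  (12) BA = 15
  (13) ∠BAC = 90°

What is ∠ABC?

Step 1: By the law of cosines on triangle BAC: BC² = 15² + 15² − 2·15·15·cos(90°) = 450, so BC = 15·√2.
Step 2: By the inverse law of cosines on triangle ABC: cos(∠ABC) = (15² + (15·√2)² − 15²) / (2·15·15·√2) = 450/636.4 = 0.7071, so ∠ABC = 45°.

Therefore, the measure of angle ∠ABC = 45°.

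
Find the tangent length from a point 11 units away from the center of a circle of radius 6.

Let T be the point of tangency. Then OT ⊥ XT (radius ⊥ tangent).
In right triangle OTX: OX² = OT² + XT²
11² = 6² + XT²
XT² = 85, XT = sqrt(85)

sqrt(85)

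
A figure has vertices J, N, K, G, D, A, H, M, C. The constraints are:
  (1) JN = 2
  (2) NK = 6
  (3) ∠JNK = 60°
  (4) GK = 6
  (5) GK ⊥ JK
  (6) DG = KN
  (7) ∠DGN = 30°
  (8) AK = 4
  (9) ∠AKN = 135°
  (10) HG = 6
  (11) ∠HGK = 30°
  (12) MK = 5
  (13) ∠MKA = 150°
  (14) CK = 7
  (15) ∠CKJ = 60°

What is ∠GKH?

Step 1: By the law of cosines on triangle KGH: KH² = 6² + 6² − 2·6·6·cos(30°) = 9.65, so KH ≈ 3.11.
Step 2: By the inverse law of cosines on triangle GKH: cos(∠GKH) = (6² + 3.11² − 6²) / (2·6·3.11) = 9.65/37.27 = 0.2588, so ∠GKH = 75°.

Therefore, the measure of angle ∠GKH = 75°.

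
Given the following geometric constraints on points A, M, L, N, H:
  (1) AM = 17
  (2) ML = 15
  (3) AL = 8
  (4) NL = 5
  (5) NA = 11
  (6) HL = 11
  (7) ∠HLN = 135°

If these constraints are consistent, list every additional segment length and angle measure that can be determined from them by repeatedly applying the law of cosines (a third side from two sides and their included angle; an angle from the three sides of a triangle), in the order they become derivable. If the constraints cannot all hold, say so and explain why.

The constraints are consistent. Derivable facts, in order:
After 1 step:
- NH ≈ 14.96
- ∠ALM = 90°
- ∠ALN = 113.58°
- ∠AML = 28.07°
- ∠ANL = 41.8°
- ∠LAM = 61.93°
- ∠LAN = 24.62°
After 2 steps:
- ∠HNL = 31.33°
- ∠LHN = 13.67°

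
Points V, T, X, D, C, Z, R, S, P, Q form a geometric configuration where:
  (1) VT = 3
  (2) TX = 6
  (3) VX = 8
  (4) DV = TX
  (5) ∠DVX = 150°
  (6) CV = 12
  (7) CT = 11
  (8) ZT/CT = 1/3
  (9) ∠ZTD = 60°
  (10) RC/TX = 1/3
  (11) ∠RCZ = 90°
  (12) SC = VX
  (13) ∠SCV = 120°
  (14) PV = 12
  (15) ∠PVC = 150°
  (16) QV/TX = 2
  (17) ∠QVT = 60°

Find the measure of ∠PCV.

Step 1: By the law of cosines on triangle CVP: CP² = 12² + 12² − 2·12·12·cos(150°) = 537.42, so CP ≈ 23.18.
Step 2: By the inverse law of cosines on triangle PCV: cos(∠PCV) = (23.18² + 12² − 12²) / (2·23.18·12) = 537.42/556.37 = 0.9659, so ∠PCV = 15°.

Therefore, the measure of angle ∠PCV = 15°.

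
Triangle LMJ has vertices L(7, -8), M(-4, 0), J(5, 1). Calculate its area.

Shoelace: Area = (1/2)|7(0-1) + -4(1--8) + 5(-8-0)| = (1/2)(83) = 83/2

83/2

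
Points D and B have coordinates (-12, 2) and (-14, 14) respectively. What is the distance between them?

The horizontal distance is |-14 - -12| = 2 and the vertical distance is |14 - 2| = 12.
By the Pythagorean theorem, d = sqrt(2^2 + 12^2) = sqrt(148) = 2*sqrt(37).

2*sqrt(37)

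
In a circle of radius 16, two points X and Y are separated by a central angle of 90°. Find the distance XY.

Drop a perpendicular from the center to the chord, bisecting both the chord and the central angle.
Each half-chord = r sin(θ/2) = 16 sin(45°).
The full chord = 2 × 16 × sin(45°) = 16*sqrt(2).

16*sqrt(2)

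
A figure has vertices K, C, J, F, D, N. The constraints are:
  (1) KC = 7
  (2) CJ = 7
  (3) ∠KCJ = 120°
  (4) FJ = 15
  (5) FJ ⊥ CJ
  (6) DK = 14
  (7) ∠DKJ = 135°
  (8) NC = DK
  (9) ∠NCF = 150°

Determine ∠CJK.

Step 1: By the law of cosines on triangle JCK: JK² = 7² + 7² − 2·7·7·cos(120°) = 147, so JK = 7·√3.
Step 2: By the inverse law of cosines on triangle CJK: cos(∠CJK) = (7² + (7·√3)² − 7²) / (2·7·7·√3) = 147/169.74 = 0.866, so ∠CJK = 30°.

Therefore, the measure of angle ∠CJK = 30°.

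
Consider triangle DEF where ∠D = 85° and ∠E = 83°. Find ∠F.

The interior angles sum to 180°: angle F = 180 - 85 - 83 = 12°.
The triangle is acute (angles 85°, 83°, 12°).

12 degrees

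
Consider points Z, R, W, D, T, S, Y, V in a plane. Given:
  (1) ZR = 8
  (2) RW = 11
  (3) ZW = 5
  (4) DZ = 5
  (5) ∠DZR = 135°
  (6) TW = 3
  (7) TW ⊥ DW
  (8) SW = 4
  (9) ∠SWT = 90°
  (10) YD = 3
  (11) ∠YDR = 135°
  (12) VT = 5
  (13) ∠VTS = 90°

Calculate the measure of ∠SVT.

Step 1: By the law of cosines on triangle SWT: ST² = 4² + 3² − 2·4·3·cos(90°) = 25, so ST = 5.
Step 2: By the law of cosines on triangle VTS: VS² = 5² + 5² − 2·5·5·cos(90°) = 50, so VS = 5·√2.
Step 3: By the inverse law of cosines on triangle SVT: cos(∠SVT) = ((5·√2)² + 5² − 5²) / (2·5·√2·5) = 50/70.71 = 0.7071, so ∠SVT = 45°.

Therefore, the measure of angle ∠SVT = 45°.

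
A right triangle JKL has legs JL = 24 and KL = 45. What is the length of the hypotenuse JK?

JK = sqrt(24^2 + 45^2) = sqrt(2601) = 51

51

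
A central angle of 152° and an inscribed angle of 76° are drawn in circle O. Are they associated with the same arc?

By the inscribed angle theorem, if both angles subtend the same arc, the inscribed angle must be half the central angle.
Half of 152° = 76°, which equals the given inscribed angle of 76°.
Therefore, yes, they correspond to the same arc.

Yes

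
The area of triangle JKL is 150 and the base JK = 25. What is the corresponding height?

height = 2 * 150 / 25 = 12

12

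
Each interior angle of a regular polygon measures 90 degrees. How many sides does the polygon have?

The exterior angle is the supplement of the interior angle: 180 - 90 = 90 degrees.
Since the exterior angles of any convex polygon sum to 360 degrees, the number of sides is 360 / 90 = 4.

4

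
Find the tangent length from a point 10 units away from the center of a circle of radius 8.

Let T be the point of tangency. Then OT ⊥ AT (radius ⊥ tangent).
In right triangle OTA: OA² = OT² + AT²
10² = 8² + AT²
AT² = 36, AT = 6

6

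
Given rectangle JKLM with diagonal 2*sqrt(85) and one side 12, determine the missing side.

The diagonal of a rectangle forms a right triangle with the two sides.
Rearranging the Pythagorean theorem: missing side = sqrt(d^2 - known^2).
= sqrt(340 - 144) = sqrt(196) = 14.

14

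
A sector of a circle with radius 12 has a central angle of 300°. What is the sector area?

Sector area = π(12²)(5/6) = 120*pi

120*pi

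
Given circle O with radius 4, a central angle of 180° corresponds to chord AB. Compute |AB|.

Chord length = 2r sin(θ/2)
= 2 × 4 × sin(180°/2)
= 2 × 4 × sin(90°)
= 8

8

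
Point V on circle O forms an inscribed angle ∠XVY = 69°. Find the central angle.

The inscribed angle theorem states that a central angle is always twice any inscribed angle that subtends the same arc.
Since the inscribed angle is 69°, the central angle = 2 × 69° = 138°.

138°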